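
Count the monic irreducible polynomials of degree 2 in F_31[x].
There are 465 monic irreducible polynomials of degree 2 over F_31

Each element of F_{31^2} that lies in no proper subfield is a root of exactly one monic irreducible of degree 2 over F_31, and each such polynomial has 2 distinct roots in F_{31^2}. By Möbius inversion the count is N_31(2) = (1/2) Σ_{d|2} μ(2/d) · 31^d = (1/2)(μ(2)·31^1 + μ(1)·31^2) = 930/2 = 465.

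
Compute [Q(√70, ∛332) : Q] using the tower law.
[Q(√70, ∛332) : Q] = 6

Let L = Q(√70, ∛332). Since Q(√70) ⊂ L and [Q(√70):Q] = 2, the tower law gives 2 | [L:Q]. Likewise Q(∛332) ⊂ L with [Q(∛332):Q] = 3 (because 332 is not a perfect cube), so 3 | [L:Q]. As gcd(2,3) = 1, [L:Q] is divisible by 6. Conversely L is generated over Q by √70 and ∛332, so [L:Q] ≤ 2·3 = 6. Therefore [Q(√70, ∛332) : Q] = 6.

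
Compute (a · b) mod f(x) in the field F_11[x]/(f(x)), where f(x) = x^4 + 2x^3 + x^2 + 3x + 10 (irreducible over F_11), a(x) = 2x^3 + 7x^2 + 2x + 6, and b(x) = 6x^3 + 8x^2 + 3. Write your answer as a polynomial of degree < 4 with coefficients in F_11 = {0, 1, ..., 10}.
a · b ≡ x^3 + 2x^2 + 10x + 6 (mod f(x))

Multiply in F_11[x]: a(x)·b(x) = (2x^3 + 7x^2 + 2x + 6)·(6x^3 + 8x^2 + 3) = x^6 + 3x^5 + 2x^4 + 3x^3 + 3x^2 + 6x + 7. This has degree ≥ 4, so divide by f(x) over F_11: x^6 + 3x^5 + 2x^4 + 3x^3 + 3x^2 + 6x + 7 = (x^2 + x + 10)·(x^4 + 2x^3 + x^2 + 3x + 10) + (x^3 + 2x^2 + 10x + 6). Hence a·b ≡ x^3 + 2x^2 + 10x + 6 (mod f). (F_11[x]/(f) is a field with 11^4 = 14641 elements since f is irreducible of degree 4.)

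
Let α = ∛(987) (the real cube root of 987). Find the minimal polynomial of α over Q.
m_α(x) = x^3 - 987

α satisfies α^3 = 987, so x^3 - 987 annihilates α. By the rational root test, a rational root p/q (in lowest terms) of x^3 - 987 would satisfy p^3 = 987 q^3, forcing q = 1 and p^3 = 987; but 987 is not a perfect cube, contradiction. A monic cubic over Q with no rational root is irreducible (any nontrivial factorization would include a linear factor). Hence x^3 - 987 is the minimal polynomial of α, and in particular [Q(α):Q] = 3.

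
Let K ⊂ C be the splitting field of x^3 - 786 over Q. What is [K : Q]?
[K : Q] = 6

The roots of x^3 - 786 are ∛786, ω∛786, ω^2∛786 where ω = e^(2πi/3) is a primitive cube root of unity, so K = Q(∛786, ω). Now [Q(∛786):Q] = 3 (since 786 is not a perfect cube, x^3 - 786 is irreducible) and [Q(ω):Q] = 2. Both 2 and 3 divide [K:Q], and [K:Q] ≤ 3·2 = 6, so [K:Q] = 6. (Equivalently: Q(∛786) ⊂ R but ω ∉ R, so [K : Q(∛786)] = 2.)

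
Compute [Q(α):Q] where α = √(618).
[Q(α):Q] = 2

[Q(α):Q] equals the degree of the minimal polynomial of α. Here α^2 = 618 and x^2 - 618 is irreducible (d = 618 is squarefree, ≠ 1, hence not a square), so deg(m_α) = 2. Thus [Q(α):Q] = 2.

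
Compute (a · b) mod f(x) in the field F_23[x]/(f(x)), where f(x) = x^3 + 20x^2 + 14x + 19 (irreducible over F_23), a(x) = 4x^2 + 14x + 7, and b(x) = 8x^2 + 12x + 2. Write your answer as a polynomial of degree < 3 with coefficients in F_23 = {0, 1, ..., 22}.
a · b ≡ 14x + 3 (mod f(x))

Multiply in F_23[x]: a(x)·b(x) = (4x^2 + 14x + 7)·(8x^2 + 12x + 2) = 9x^4 + 22x^3 + 2x^2 + 20x + 14. This has degree ≥ 3, so divide by f(x) over F_23: 9x^4 + 22x^3 + 2x^2 + 20x + 14 = (9x + 3)·(x^3 + 20x^2 + 14x + 19) + (14x + 3). Hence a·b ≡ 14x + 3 (mod f). (F_23[x]/(f) is a field with 23^3 = 12167 elements since f is irreducible of degree 3.)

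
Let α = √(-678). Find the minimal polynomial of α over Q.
m_α(x) = x^2 + 678

α satisfies α^2 + 678 = 0, so x^2 + 678 annihilates α. Since d = -678 is squarefree and ≠ 1, it is not a perfect square in Q, so x^2 + 678 has no rational root and is therefore irreducible over Q (a degree-2 polynomial over a field is irreducible iff it has no root). Hence m_α(x) = x^2 + 678.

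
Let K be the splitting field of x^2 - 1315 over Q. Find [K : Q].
[K : Q] = 2

f(x) = x^2 - 1315 factors as (x - √1315)(x + √1315). The splitting field is K = Q(√1315). Since 1315 is squarefree and > 1, it is not a perfect square, so x^2 - 1315 is irreducible over Q and [Q(√1315) : Q] = 2. Hence [K : Q] = 2.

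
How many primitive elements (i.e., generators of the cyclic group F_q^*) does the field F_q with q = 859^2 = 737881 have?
There are φ(737880) = 161280 primitive elements

F_q^* is cyclic of order q - 1 = 737880. A cyclic group of order m has exactly φ(m) generators. Here m = 737880 = 2^3 · 3 · 5 · 11 · 13 · 43, so the number of primitive elements is φ(737880) = 161280.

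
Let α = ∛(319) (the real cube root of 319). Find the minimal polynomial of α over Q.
m_α(x) = x^3 - 319

α satisfies α^3 = 319, so x^3 - 319 annihilates α. By the rational root test, a rational root p/q (in lowest terms) of x^3 - 319 would satisfy p^3 = 319 q^3, forcing q = 1 and p^3 = 319; but 319 is not a perfect cube, contradiction. A monic cubic over Q with no rational root is irreducible (any nontrivial factorization would include a linear factor). Hence x^3 - 319 is the minimal polynomial of α, and in particular [Q(α):Q] = 3.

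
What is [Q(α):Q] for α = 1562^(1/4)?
[Q(α):Q] = 4

α is a root of x^4 - 1562. By Eisenstein's criterion at the prime p = 2 (which divides the constant term 1562 but p^2 = 4 does not, since 1562 is squarefree), x^4 - 1562 is irreducible over Q. Hence [Q(α):Q] = 4.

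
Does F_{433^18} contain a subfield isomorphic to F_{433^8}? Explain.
No: F_{433^8} is not a subfield of F_{433^18}

F_{p^m} embeds in F_{p^n} iff m | n. Here 8 ∤ 18 (since 18 = 2·8 + 2 with remainder 2 ≠ 0), so F_{433^8} is not a subfield of F_{433^18}. Equivalently: if it were, the tower law would give 8 = [F_{433^8}:F_433] dividing [F_{433^18}:F_433] = 18, contradiction.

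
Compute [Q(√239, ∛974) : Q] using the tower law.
[Q(√239, ∛974) : Q] = 6

Let L = Q(√239, ∛974). Since Q(√239) ⊂ L and [Q(√239):Q] = 2, the tower law gives 2 | [L:Q]. Likewise Q(∛974) ⊂ L with [Q(∛974):Q] = 3 (because 974 is not a perfect cube), so 3 | [L:Q]. As gcd(2,3) = 1, [L:Q] is divisible by 6. Conversely L is generated over Q by √239 and ∛974, so [L:Q] ≤ 2·3 = 6. Therefore [Q(√239, ∛974) : Q] = 6.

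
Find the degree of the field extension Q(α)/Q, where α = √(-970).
[Q(α):Q] = 2

[Q(α):Q] equals the degree of the minimal polynomial of α. Here α^2 = -970 and x^2 + 970 is irreducible (d = -970 is squarefree, ≠ 1, hence not a square), so deg(m_α) = 2. Thus [Q(α):Q] = 2.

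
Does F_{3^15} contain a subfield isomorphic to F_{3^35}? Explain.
No: F_{3^35} is not a subfield of F_{3^15}

F_{p^m} embeds in F_{p^n} iff m | n. Here 35 ∤ 15 (since 15 = 0·35 + 15 with remainder 15 ≠ 0), so F_{3^35} is not a subfield of F_{3^15}. Equivalently: if it were, the tower law would give 35 = [F_{3^35}:F_3] dividing [F_{3^15}:F_3] = 15, contradiction.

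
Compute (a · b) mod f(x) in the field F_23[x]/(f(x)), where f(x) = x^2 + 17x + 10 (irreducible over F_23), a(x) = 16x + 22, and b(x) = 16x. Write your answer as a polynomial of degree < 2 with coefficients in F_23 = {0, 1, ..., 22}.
a · b ≡ 2x + 16 (mod f(x))

Multiply in F_23[x]: a(x)·b(x) = (16x + 22)·(16x) = 3x^2 + 7x. This has degree ≥ 2, so divide by f(x) over F_23: 3x^2 + 7x = (3)·(x^2 + 17x + 10) + (2x + 16). Hence a·b ≡ 2x + 16 (mod f). (F_23[x]/(f) is a field with 23^2 = 529 elements since f is irreducible of degree 2.)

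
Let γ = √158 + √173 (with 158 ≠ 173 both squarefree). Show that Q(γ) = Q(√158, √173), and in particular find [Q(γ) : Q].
[Q(γ) : Q] = 4 (equivalently, Q(γ) = Q(√158, √173))

Obviously Q(γ) ⊆ Q(√158, √173), and [Q(√158, √173):Q] = 4 (since 158, 173 are distinct squarefree integers > 1 with 27334 not a perfect square). To show equality we compute the minimal polynomial of γ. From γ = √158 + √173: γ^2 = 158 + 2√(27334) + 173 = 331 + 2√(27334), so γ^2 - 331 = 2√(27334); squaring, (γ^2 - 331)^2 = 4·27334, i.e. γ^4 - 662γ^2 + 109561 - 109336 = 0, i.e. γ^4 - 662γ^2 + 225 = 0. So γ is a root of x^4 - 662x^2 + 225. This polynomial is irreducible over Q: it has no rational root (each ±√158 ± √173 is irrational), and any factorization into two quadratics over Q would force √(27334) ∈ Q (pairing opposite roots) or √158, √173 ∈ Q (other pairings), all impossible. Hence [Q(γ):Q] = 4 = [Q(√158, √173):Q], so Q(γ) = Q(√158, √173).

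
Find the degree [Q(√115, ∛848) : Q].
[Q(√115, ∛848) : Q] = 6

Let L = Q(√115, ∛848). Since Q(√115) ⊂ L and [Q(√115):Q] = 2, the tower law gives 2 | [L:Q]. Likewise Q(∛848) ⊂ L with [Q(∛848):Q] = 3 (because 848 is not a perfect cube), so 3 | [L:Q]. As gcd(2,3) = 1, [L:Q] is divisible by 6. Conversely L is generated over Q by √115 and ∛848, so [L:Q] ≤ 2·3 = 6. Therefore [Q(√115, ∛848) : Q] = 6.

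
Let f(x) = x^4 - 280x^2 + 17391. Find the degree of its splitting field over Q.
[K : Q] = 4

Solving the quadratic in x^2: x^2 = (280 ± √(280^2 - 4·17391))/2 = (280 ± √8836)/2 = (280 ± 94)/2, giving x^2 = 187 or x^2 = 93. So f(x) = (x^2 - 187)(x^2 - 93) and the roots of f are ±√187, ±√93. Hence the splitting field is K = Q(√187, √93). Since 187 and 93 are distinct squarefree integers > 1, their product 17391 is not a perfect square, so √93 ∉ Q(√187). By the tower law [K:Q] = [Q(√187,√93):Q(√187)] · [Q(√187):Q] = 2 · 2 = 4.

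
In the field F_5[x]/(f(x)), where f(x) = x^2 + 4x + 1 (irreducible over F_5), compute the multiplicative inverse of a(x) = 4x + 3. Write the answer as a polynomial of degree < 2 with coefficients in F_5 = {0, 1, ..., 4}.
a(x)^(-1) ≡ 3x + 1 (mod f(x))

Since f is irreducible over F_5, F_5[x]/(f) is a field and a(x) ≠ 0 has an inverse. Apply the extended Euclidean algorithm to f(x) and a(x) in F_5[x]: f(x) = (4x + 3)·a(x) + (2). The last nonzero remainder is the constant 2 = gcd(f, a) in F_5. Back-substituting through the division chain expresses 2 = s(x)·a(x) + t(x)·f(x) with s(x) ≡ x + 2 (mod f), so (x + 2)·a(x) ≡ 2 (mod f). Multiplying by 2^(-1) ≡ 3 in F_5 gives a(x)^(-1) ≡ 3·(x + 2) ≡ 3x + 1 (mod f). Check: (4x + 3)·(3x + 1) = 2x^2 + 3x + 3 ≡ 1 (mod x^2 + 4x + 1).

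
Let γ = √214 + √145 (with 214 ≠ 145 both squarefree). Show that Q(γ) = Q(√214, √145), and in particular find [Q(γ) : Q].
[Q(γ) : Q] = 4 (equivalently, Q(γ) = Q(√214, √145))

Obviously Q(γ) ⊆ Q(√214, √145), and [Q(√214, √145):Q] = 4 (since 214, 145 are distinct squarefree integers > 1 with 31030 not a perfect square). To show equality we compute the minimal polynomial of γ. From γ = √214 + √145: γ^2 = 214 + 2√(31030) + 145 = 359 + 2√(31030), so γ^2 - 359 = 2√(31030); squaring, (γ^2 - 359)^2 = 4·31030, i.e. γ^4 - 718γ^2 + 128881 - 124120 = 0, i.e. γ^4 - 718γ^2 + 4761 = 0. So γ is a root of x^4 - 718x^2 + 4761. This polynomial is irreducible over Q: it has no rational root (each ±√214 ± √145 is irrational), and any factorization into two quadratics over Q would force √(31030) ∈ Q (pairing opposite roots) or √214, √145 ∈ Q (other pairings), all impossible. Hence [Q(γ):Q] = 4 = [Q(√214, √145):Q], so Q(γ) = Q(√214, √145).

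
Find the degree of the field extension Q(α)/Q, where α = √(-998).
[Q(α):Q] = 2

[Q(α):Q] equals the degree of the minimal polynomial of α. Here α^2 = -998 and x^2 + 998 is irreducible (d = -998 is squarefree, ≠ 1, hence not a square), so deg(m_α) = 2. Thus [Q(α):Q] = 2.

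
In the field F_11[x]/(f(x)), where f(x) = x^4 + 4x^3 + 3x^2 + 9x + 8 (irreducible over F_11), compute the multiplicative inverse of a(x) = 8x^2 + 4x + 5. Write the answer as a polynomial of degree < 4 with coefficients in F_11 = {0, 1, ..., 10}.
a(x)^(-1) ≡ 8x^3 + 6x + 7 (mod f(x))

Since f is irreducible over F_11, F_11[x]/(f) is a field and a(x) ≠ 0 has an inverse. Apply the extended Euclidean algorithm to f(x) and a(x) in F_11[x]: f(x) = (7x^2 + 8x + 3)·a(x) + (x + 4);  a(x) = (8x + 5)·(x + 4) + (7). The last nonzero remainder is the constant 7 = gcd(f, a) in F_11. Back-substituting through the division chain expresses 7 = s(x)·a(x) + t(x)·f(x) with s(x) ≡ x^3 + 9x + 5 (mod f), so (x^3 + 9x + 5)·a(x) ≡ 7 (mod f). Multiplying by 7^(-1) ≡ 8 in F_11 gives a(x)^(-1) ≡ 8·(x^3 + 9x + 5) ≡ 8x^3 + 6x + 7 (mod f). Check: (8x^2 + 4x + 5)·(8x^3 + 6x + 7) = 9x^5 + 10x^4 + 3x^2 + 3x + 2 ≡ 1 (mod x^4 + 4x^3 + 3x^2 + 9x + 8).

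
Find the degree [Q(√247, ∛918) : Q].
[Q(√247, ∛918) : Q] = 6

Let L = Q(√247, ∛918). Since Q(√247) ⊂ L and [Q(√247):Q] = 2, the tower law gives 2 | [L:Q]. Likewise Q(∛918) ⊂ L with [Q(∛918):Q] = 3 (because 918 is not a perfect cube), so 3 | [L:Q]. As gcd(2,3) = 1, [L:Q] is divisible by 6. Conversely L is generated over Q by √247 and ∛918, so [L:Q] ≤ 2·3 = 6. Therefore [Q(√247, ∛918) : Q] = 6.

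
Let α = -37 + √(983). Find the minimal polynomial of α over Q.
m_α(x) = x^2 + 74x + 386

From α + 37 = √(983), squaring gives (α + 37)^2 = 983, i.e. α^2 + 74α + 1369 = 983, so α^2 + 74α + 386 = 0. The discriminant of x^2 + 74x + 386 is (74)^2 - 4·(386) = 5476 - 1544 = 3932, and 4·(983) is not a perfect square in Q since 983 is squarefree and ≠ 1. Hence x^2 + 74x + 386 is irreducible over Q and is the minimal polynomial of α.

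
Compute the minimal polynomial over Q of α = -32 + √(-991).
m_α(x) = x^2 + 64x + 2015

From α + 32 = √(-991), squaring gives (α + 32)^2 = -991, i.e. α^2 + 64α + 1024 = -991, so α^2 + 64α + 2015 = 0. The discriminant of x^2 + 64x + 2015 is (64)^2 - 4·(2015) = 4096 - 8060 = -3964, and 4·(-991) is not a perfect square in Q since -991 is squarefree and ≠ 1. Hence x^2 + 64x + 2015 is irreducible over Q and is the minimal polynomial of α.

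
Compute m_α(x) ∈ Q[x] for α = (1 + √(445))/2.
m_α(x) = x^2 - x - 111

From 2α - 1 = √(445), squaring gives (2α - 1)^2 = 445, i.e. 4α^2 - 4α + 1 = 445, so α^2 - α + (1 - 445)/4 = 0. Since 445 ≡ 1 (mod 4), (1 - 445)/4 = -111 ∈ Z. The polynomial x^2 - x - 111 has discriminant 1 - 4·(-111) = 445, which is not a perfect square in Q (d = 445 is squarefree and ≠ 1), so x^2 - x - 111 is irreducible over Q. It is the minimal polynomial of α.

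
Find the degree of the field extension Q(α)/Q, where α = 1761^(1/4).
[Q(α):Q] = 4

α is a root of x^4 - 1761. By Eisenstein's criterion at the prime p = 3 (which divides the constant term 1761 but p^2 = 9 does not, since 1761 is squarefree), x^4 - 1761 is irreducible over Q. Hence [Q(α):Q] = 4.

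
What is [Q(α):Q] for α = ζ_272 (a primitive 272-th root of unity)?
[Q(α):Q] = 128

The minimal polynomial of ζ_272 over Q is the 272-th cyclotomic polynomial Φ_272(x), which is irreducible over Q and has degree φ(272) = 128. Hence [Q(α):Q] = φ(272) = 128.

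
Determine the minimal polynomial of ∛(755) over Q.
m_α(x) = x^3 - 755

α satisfies α^3 = 755, so x^3 - 755 annihilates α. By the rational root test, a rational root p/q (in lowest terms) of x^3 - 755 would satisfy p^3 = 755 q^3, forcing q = 1 and p^3 = 755; but 755 is not a perfect cube, contradiction. A monic cubic over Q with no rational root is irreducible (any nontrivial factorization would include a linear factor). Hence x^3 - 755 is the minimal polynomial of α, and in particular [Q(α):Q] = 3.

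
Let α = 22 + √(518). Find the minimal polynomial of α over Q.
m_α(x) = x^2 - 44x - 34

From α - 22 = √(518), squaring gives (α - 22)^2 = 518, i.e. α^2 - 44α + 484 = 518, so α^2 - 44α - 34 = 0. The discriminant of x^2 - 44x - 34 is (-44)^2 - 4·(-34) = 1936 + 136 = 2072, and 4·(518) is not a perfect square in Q since 518 is squarefree and ≠ 1. Hence x^2 - 44x - 34 is irreducible over Q and is the minimal polynomial of α.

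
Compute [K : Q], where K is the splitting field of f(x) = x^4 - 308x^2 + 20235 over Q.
[K : Q] = 4

Solving the quadratic in x^2: x^2 = (308 ± √(308^2 - 4·20235))/2 = (308 ± √13924)/2 = (308 ± 118)/2, giving x^2 = 95 or x^2 = 213. So f(x) = (x^2 - 95)(x^2 - 213) and the roots of f are ±√95, ±√213. Hence the splitting field is K = Q(√95, √213). Since 95 and 213 are distinct squarefree integers > 1, their product 20235 is not a perfect square, so √213 ∉ Q(√95). By the tower law [K:Q] = [Q(√95,√213):Q(√95)] · [Q(√95):Q] = 2 · 2 = 4.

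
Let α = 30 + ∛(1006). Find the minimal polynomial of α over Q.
m_α(x) = x^3 - 90x^2 + 2700x - 28006

Set β = α - 30 = ∛(1006), so β^3 = 1006. Then (α - 30)^3 - 1006 = 0, i.e. α is a root of g(x) = (x - 30)^3 - 1006 = x^3 - 90x^2 + 2700x - 28006. Since g(x) = h(x - 30) where h(x) = x^3 - 1006, and h is irreducible over Q (because 1006 is not a perfect cube, so h has no rational root, and a monic cubic with no rational root is irreducible), g is also irreducible (irreducibility is preserved under the substitution x → x - 30). Hence m_α(x) = x^3 - 90x^2 + 2700x - 28006.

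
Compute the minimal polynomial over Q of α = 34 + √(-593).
m_α(x) = x^2 - 68x + 1749

From α - 34 = √(-593), squaring gives (α - 34)^2 = -593, i.e. α^2 - 68α + 1156 = -593, so α^2 - 68α + 1749 = 0. The discriminant of x^2 - 68x + 1749 is (-68)^2 - 4·(1749) = 4624 - 6996 = -2372, and 4·(-593) is not a perfect square in Q since -593 is squarefree and ≠ 1. Hence x^2 - 68x + 1749 is irreducible over Q and is the minimal polynomial of α.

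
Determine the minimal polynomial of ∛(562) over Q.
m_α(x) = x^3 - 562

α satisfies α^3 = 562, so x^3 - 562 annihilates α. By the rational root test, a rational root p/q (in lowest terms) of x^3 - 562 would satisfy p^3 = 562 q^3, forcing q = 1 and p^3 = 562; but 562 is not a perfect cube, contradiction. A monic cubic over Q with no rational root is irreducible (any nontrivial factorization would include a linear factor). Hence x^3 - 562 is the minimal polynomial of α, and in particular [Q(α):Q] = 3.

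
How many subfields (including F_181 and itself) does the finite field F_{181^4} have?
F_{181^4} has 3 subfields

The subfields of F_{p^n} are exactly the fields F_{p^d} for d | n (each is the fixed field of the unique index-d subgroup of Gal(F_{p^n}/F_p) ≅ Z/nZ). The divisors of n = 4 are {1, 2, 4}, giving 3 subfields: F_{181^1}, F_{181^2}, F_{181^4}.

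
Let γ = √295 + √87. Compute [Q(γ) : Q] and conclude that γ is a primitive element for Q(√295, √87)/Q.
[Q(γ) : Q] = 4 (equivalently, Q(γ) = Q(√295, √87))

Obviously Q(γ) ⊆ Q(√295, √87), and [Q(√295, √87):Q] = 4 (since 295, 87 are distinct squarefree integers > 1 with 25665 not a perfect square). To show equality we compute the minimal polynomial of γ. From γ = √295 + √87: γ^2 = 295 + 2√(25665) + 87 = 382 + 2√(25665), so γ^2 - 382 = 2√(25665); squaring, (γ^2 - 382)^2 = 4·25665, i.e. γ^4 - 764γ^2 + 145924 - 102660 = 0, i.e. γ^4 - 764γ^2 + 43264 = 0. So γ is a root of x^4 - 764x^2 + 43264. This polynomial is irreducible over Q: it has no rational root (each ±√295 ± √87 is irrational), and any factorization into two quadratics over Q would force √(25665) ∈ Q (pairing opposite roots) or √295, √87 ∈ Q (other pairings), all impossible. Hence [Q(γ):Q] = 4 = [Q(√295, √87):Q], so Q(γ) = Q(√295, √87).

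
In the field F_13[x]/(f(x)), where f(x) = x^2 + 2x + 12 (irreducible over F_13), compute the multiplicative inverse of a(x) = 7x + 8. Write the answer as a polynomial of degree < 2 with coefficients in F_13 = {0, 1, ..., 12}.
a(x)^(-1) ≡ 12x + 1 (mod f(x))

Since f is irreducible over F_13, F_13[x]/(f) is a field and a(x) ≠ 0 has an inverse. Apply the extended Euclidean algorithm to f(x) and a(x) in F_13[x]: f(x) = (2x + 11)·a(x) + (2). The last nonzero remainder is the constant 2 = gcd(f, a) in F_13. Back-substituting through the division chain expresses 2 = s(x)·a(x) + t(x)·f(x) with s(x) ≡ 11x + 2 (mod f), so (11x + 2)·a(x) ≡ 2 (mod f). Multiplying by 2^(-1) ≡ 7 in F_13 gives a(x)^(-1) ≡ 7·(11x + 2) ≡ 12x + 1 (mod f). Check: (7x + 8)·(12x + 1) = 6x^2 + 12x + 8 ≡ 1 (mod x^2 + 2x + 12).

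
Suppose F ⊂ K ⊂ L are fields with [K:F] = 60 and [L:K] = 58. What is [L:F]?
[L:F] = 3480

The tower law says that for any tower of field extensions F ⊂ K ⊂ L with finite degrees, [L:F] = [L:K] · [K:F]. Here this gives [L:F] = 58 · 60 = 3480.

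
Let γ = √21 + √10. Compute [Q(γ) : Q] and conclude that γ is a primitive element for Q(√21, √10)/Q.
[Q(γ) : Q] = 4 (equivalently, Q(γ) = Q(√21, √10))

Obviously Q(γ) ⊆ Q(√21, √10), and [Q(√21, √10):Q] = 4 (since 21, 10 are distinct squarefree integers > 1 with 210 not a perfect square). To show equality we compute the minimal polynomial of γ. From γ = √21 + √10: γ^2 = 21 + 2√(210) + 10 = 31 + 2√(210), so γ^2 - 31 = 2√(210); squaring, (γ^2 - 31)^2 = 4·210, i.e. γ^4 - 62γ^2 + 961 - 840 = 0, i.e. γ^4 - 62γ^2 + 121 = 0. So γ is a root of x^4 - 62x^2 + 121. This polynomial is irreducible over Q: it has no rational root (each ±√21 ± √10 is irrational), and any factorization into two quadratics over Q would force √(210) ∈ Q (pairing opposite roots) or √21, √10 ∈ Q (other pairings), all impossible. Hence [Q(γ):Q] = 4 = [Q(√21, √10):Q], so Q(γ) = Q(√21, √10).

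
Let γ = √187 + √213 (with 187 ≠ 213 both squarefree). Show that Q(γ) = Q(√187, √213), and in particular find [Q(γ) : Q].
[Q(γ) : Q] = 4 (equivalently, Q(γ) = Q(√187, √213))

Obviously Q(γ) ⊆ Q(√187, √213), and [Q(√187, √213):Q] = 4 (since 187, 213 are distinct squarefree integers > 1 with 39831 not a perfect square). To show equality we compute the minimal polynomial of γ. From γ = √187 + √213: γ^2 = 187 + 2√(39831) + 213 = 400 + 2√(39831), so γ^2 - 400 = 2√(39831); squaring, (γ^2 - 400)^2 = 4·39831, i.e. γ^4 - 800γ^2 + 160000 - 159324 = 0, i.e. γ^4 - 800γ^2 + 676 = 0. So γ is a root of x^4 - 800x^2 + 676. This polynomial is irreducible over Q: it has no rational root (each ±√187 ± √213 is irrational), and any factorization into two quadratics over Q would force √(39831) ∈ Q (pairing opposite roots) or √187, √213 ∈ Q (other pairings), all impossible. Hence [Q(γ):Q] = 4 = [Q(√187, √213):Q], so Q(γ) = Q(√187, √213).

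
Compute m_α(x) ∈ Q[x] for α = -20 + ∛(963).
m_α(x) = x^3 + 60x^2 + 1200x + 7037

Set β = α + 20 = ∛(963), so β^3 = 963. Then (α + 20)^3 - 963 = 0, i.e. α is a root of g(x) = (x + 20)^3 - 963 = x^3 + 60x^2 + 1200x + 7037. Since g(x) = h(x + 20) where h(x) = x^3 - 963, and h is irreducible over Q (because 963 is not a perfect cube, so h has no rational root, and a monic cubic with no rational root is irreducible), g is also irreducible (irreducibility is preserved under the substitution x → x + 20). Hence m_α(x) = x^3 + 60x^2 + 1200x + 7037.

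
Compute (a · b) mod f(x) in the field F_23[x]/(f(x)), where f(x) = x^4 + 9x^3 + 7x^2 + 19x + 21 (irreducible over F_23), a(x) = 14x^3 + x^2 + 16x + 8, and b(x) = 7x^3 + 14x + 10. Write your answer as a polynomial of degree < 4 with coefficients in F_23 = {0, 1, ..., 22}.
a · b ≡ 20x^3 + 19x^2 + 13x + 9 (mod f(x))

Multiply in F_23[x]: a(x)·b(x) = (14x^3 + x^2 + 16x + 8)·(7x^3 + 14x + 10) = 6x^6 + 7x^5 + 9x^4 + 3x^3 + 4x^2 + 19x + 11. This has degree ≥ 4, so divide by f(x) over F_23: 6x^6 + 7x^5 + 9x^4 + 3x^3 + 4x^2 + 19x + 11 = (6x^2 + 22x + 22)·(x^4 + 9x^3 + 7x^2 + 19x + 21) + (20x^3 + 19x^2 + 13x + 9). Hence a·b ≡ 20x^3 + 19x^2 + 13x + 9 (mod f). (F_23[x]/(f) is a field with 23^4 = 279841 elements since f is irreducible of degree 4.)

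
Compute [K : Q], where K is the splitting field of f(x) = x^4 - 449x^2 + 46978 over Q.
[K : Q] = 4

Solving the quadratic in x^2: x^2 = (449 ± √(449^2 - 4·46978))/2 = (449 ± √13689)/2 = (449 ± 117)/2, giving x^2 = 166 or x^2 = 283. So f(x) = (x^2 - 166)(x^2 - 283) and the roots of f are ±√166, ±√283. Hence the splitting field is K = Q(√166, √283). Since 166 and 283 are distinct squarefree integers > 1, their product 46978 is not a perfect square, so √283 ∉ Q(√166). By the tower law [K:Q] = [Q(√166,√283):Q(√166)] · [Q(√166):Q] = 2 · 2 = 4.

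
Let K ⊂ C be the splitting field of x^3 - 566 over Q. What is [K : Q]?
[K : Q] = 6

The roots of x^3 - 566 are ∛566, ω∛566, ω^2∛566 where ω = e^(2πi/3) is a primitive cube root of unity, so K = Q(∛566, ω). Now [Q(∛566):Q] = 3 (since 566 is not a perfect cube, x^3 - 566 is irreducible) and [Q(ω):Q] = 2. Both 2 and 3 divide [K:Q], and [K:Q] ≤ 3·2 = 6, so [K:Q] = 6. (Equivalently: Q(∛566) ⊂ R but ω ∉ R, so [K : Q(∛566)] = 2.)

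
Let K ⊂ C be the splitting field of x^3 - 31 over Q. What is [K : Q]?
[K : Q] = 6

The roots of x^3 - 31 are ∛31, ω∛31, ω^2∛31 where ω = e^(2πi/3) is a primitive cube root of unity, so K = Q(∛31, ω). Now [Q(∛31):Q] = 3 (since 31 is not a perfect cube, x^3 - 31 is irreducible) and [Q(ω):Q] = 2. Both 2 and 3 divide [K:Q], and [K:Q] ≤ 3·2 = 6, so [K:Q] = 6. (Equivalently: Q(∛31) ⊂ R but ω ∉ R, so [K : Q(∛31)] = 2.)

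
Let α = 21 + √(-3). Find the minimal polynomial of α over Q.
m_α(x) = x^2 - 42x + 444

From α - 21 = √(-3), squaring gives (α - 21)^2 = -3, i.e. α^2 - 42α + 441 = -3, so α^2 - 42α + 444 = 0. The discriminant of x^2 - 42x + 444 is (-42)^2 - 4·(444) = 1764 - 1776 = -12, and 4·(-3) is not a perfect square in Q since -3 is squarefree and ≠ 1. Hence x^2 - 42x + 444 is irreducible over Q and is the minimal polynomial of α.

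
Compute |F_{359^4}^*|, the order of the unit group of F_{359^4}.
|F_{359^4}^*| = 16610312160

F_{359^4} has 359^4 = 16610312161 elements; its multiplicative group consists of all nonzero elements, so |F_{359^4}^*| = 16610312161 - 1 = 16610312160. (It is cyclic since any finite subgroup of the multiplicative group of a field is cyclic.)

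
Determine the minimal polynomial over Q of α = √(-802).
m_α(x) = x^2 + 802

α satisfies α^2 + 802 = 0, so x^2 + 802 annihilates α. Since d = -802 is squarefree and ≠ 1, it is not a perfect square in Q, so x^2 + 802 has no rational root and is therefore irreducible over Q (a degree-2 polynomial over a field is irreducible iff it has no root). Hence m_α(x) = x^2 + 802.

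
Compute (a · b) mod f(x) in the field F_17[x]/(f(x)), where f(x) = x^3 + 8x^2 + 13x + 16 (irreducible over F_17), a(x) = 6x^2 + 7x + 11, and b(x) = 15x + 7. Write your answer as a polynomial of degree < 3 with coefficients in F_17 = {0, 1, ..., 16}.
a · b ≡ 5x^2 + 13x + 14 (mod f(x))

Multiply in F_17[x]: a(x)·b(x) = (6x^2 + 7x + 11)·(15x + 7) = 5x^3 + 11x^2 + 10x + 9. This has degree ≥ 3, so divide by f(x) over F_17: 5x^3 + 11x^2 + 10x + 9 = (5)·(x^3 + 8x^2 + 13x + 16) + (5x^2 + 13x + 14). Hence a·b ≡ 5x^2 + 13x + 14 (mod f). (F_17[x]/(f) is a field with 17^3 = 4913 elements since f is irreducible of degree 3.)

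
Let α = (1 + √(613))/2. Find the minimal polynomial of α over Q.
m_α(x) = x^2 - x - 153

From 2α - 1 = √(613), squaring gives (2α - 1)^2 = 613, i.e. 4α^2 - 4α + 1 = 613, so α^2 - α + (1 - 613)/4 = 0. Since 613 ≡ 1 (mod 4), (1 - 613)/4 = -153 ∈ Z. The polynomial x^2 - x - 153 has discriminant 1 - 4·(-153) = 613, which is not a perfect square in Q (d = 613 is squarefree and ≠ 1), so x^2 - x - 153 is irreducible over Q. It is the minimal polynomial of α.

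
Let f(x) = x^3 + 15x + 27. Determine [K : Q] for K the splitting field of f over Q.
[K : Q] = 6

By the rational root test, any rational root of the monic integer polynomial f(x) = x^3 + 15x + 27 must be an integer dividing the constant term 27, i.e. one of ±{1, 3, 9, 27}. Evaluating: f(1) = 43, f(-1) = 11, f(3) = 99, f(-3) = -45, f(9) = 891, f(-9) = -837, f(27) = 20115, f(-27) = -20061; none is 0, so f has no rational root and is therefore irreducible over Q (a cubic with no linear factor over a field is irreducible). For an irreducible cubic, the Galois group is A_3 or S_3 according as the discriminant disc(f) = -4a^3 - 27b^2 = -4·(15)^3 - 27·(27)^2 = -33183 is or is not a square in Q. Here disc(f) = -33183 is not a perfect square in Q, so the Galois group of f over Q is not contained in A_3 and must be all of S_3. The splitting field has degree |S_3| = 6 over Q, so [K : Q] = 6.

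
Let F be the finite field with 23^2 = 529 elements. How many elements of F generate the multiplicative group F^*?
There are φ(528) = 160 primitive elements

F_q^* is cyclic of order q - 1 = 528. A cyclic group of order m has exactly φ(m) generators. Here m = 528 = 2^4 · 3 · 11, so the number of primitive elements is φ(528) = 160.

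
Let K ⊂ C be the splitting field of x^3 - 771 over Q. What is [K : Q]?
[K : Q] = 6

The roots of x^3 - 771 are ∛771, ω∛771, ω^2∛771 where ω = e^(2πi/3) is a primitive cube root of unity, so K = Q(∛771, ω). Now [Q(∛771):Q] = 3 (since 771 is not a perfect cube, x^3 - 771 is irreducible) and [Q(ω):Q] = 2. Both 2 and 3 divide [K:Q], and [K:Q] ≤ 3·2 = 6, so [K:Q] = 6. (Equivalently: Q(∛771) ⊂ R but ω ∉ R, so [K : Q(∛771)] = 2.)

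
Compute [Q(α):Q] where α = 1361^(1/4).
[Q(α):Q] = 4

α is a root of x^4 - 1361. By Eisenstein's criterion at the prime p = 1361 (which divides the constant term 1361 but p^2 = 1852321 does not, since 1361 is squarefree), x^4 - 1361 is irreducible over Q. Hence [Q(α):Q] = 4.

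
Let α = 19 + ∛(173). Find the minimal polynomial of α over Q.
m_α(x) = x^3 - 57x^2 + 1083x - 7032

Set β = α - 19 = ∛(173), so β^3 = 173. Then (α - 19)^3 - 173 = 0, i.e. α is a root of g(x) = (x - 19)^3 - 173 = x^3 - 57x^2 + 1083x - 7032. Since g(x) = h(x - 19) where h(x) = x^3 - 173, and h is irreducible over Q (because 173 is not a perfect cube, so h has no rational root, and a monic cubic with no rational root is irreducible), g is also irreducible (irreducibility is preserved under the substitution x → x - 19). Hence m_α(x) = x^3 - 57x^2 + 1083x - 7032.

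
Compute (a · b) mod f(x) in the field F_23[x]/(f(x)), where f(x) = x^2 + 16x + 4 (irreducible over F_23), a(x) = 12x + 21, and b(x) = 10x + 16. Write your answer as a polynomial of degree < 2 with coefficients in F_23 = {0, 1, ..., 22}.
a · b ≡ 17 (mod f(x))

Multiply in F_23[x]: a(x)·b(x) = (12x + 21)·(10x + 16) = 5x^2 + 11x + 14. This has degree ≥ 2, so divide by f(x) over F_23: 5x^2 + 11x + 14 = (5)·(x^2 + 16x + 4) + (17). Hence a·b ≡ 17 (mod f). (F_23[x]/(f) is a field with 23^2 = 529 elements since f is irreducible of degree 2.)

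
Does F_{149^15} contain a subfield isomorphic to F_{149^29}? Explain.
No: F_{149^29} is not a subfield of F_{149^15}

F_{p^m} embeds in F_{p^n} iff m | n. Here 29 ∤ 15 (since 15 = 0·29 + 15 with remainder 15 ≠ 0), so F_{149^29} is not a subfield of F_{149^15}. Equivalently: if it were, the tower law would give 29 = [F_{149^29}:F_149] dividing [F_{149^15}:F_149] = 15, contradiction.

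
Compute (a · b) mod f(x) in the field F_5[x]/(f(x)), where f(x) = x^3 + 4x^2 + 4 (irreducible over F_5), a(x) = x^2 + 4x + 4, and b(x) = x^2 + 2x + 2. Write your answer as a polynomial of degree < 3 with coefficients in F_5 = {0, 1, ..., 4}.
a · b ≡ x^2 + 2x (mod f(x))

Multiply in F_5[x]: a(x)·b(x) = (x^2 + 4x + 4)·(x^2 + 2x + 2) = x^4 + x^3 + 4x^2 + x + 3. This has degree ≥ 3, so divide by f(x) over F_5: x^4 + x^3 + 4x^2 + x + 3 = (x + 2)·(x^3 + 4x^2 + 4) + (x^2 + 2x). Hence a·b ≡ x^2 + 2x (mod f). (F_5[x]/(f) is a field with 5^3 = 125 elements since f is irreducible of degree 3.)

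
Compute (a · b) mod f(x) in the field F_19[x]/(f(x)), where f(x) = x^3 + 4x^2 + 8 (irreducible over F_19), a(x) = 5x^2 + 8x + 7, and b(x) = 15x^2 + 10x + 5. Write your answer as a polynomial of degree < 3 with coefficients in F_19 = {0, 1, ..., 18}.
a · b ≡ 8x^2 + 4x + 11 (mod f(x))

Multiply in F_19[x]: a(x)·b(x) = (5x^2 + 8x + 7)·(15x^2 + 10x + 5) = 18x^4 + 18x^3 + x^2 + 15x + 16. This has degree ≥ 3, so divide by f(x) over F_19: 18x^4 + 18x^3 + x^2 + 15x + 16 = (18x + 3)·(x^3 + 4x^2 + 8) + (8x^2 + 4x + 11). Hence a·b ≡ 8x^2 + 4x + 11 (mod f). (F_19[x]/(f) is a field with 19^3 = 6859 elements since f is irreducible of degree 3.)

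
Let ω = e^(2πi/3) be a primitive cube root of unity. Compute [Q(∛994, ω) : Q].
[Q(∛994, ω) : Q] = 6

[Q(∛994):Q] = 3 (min poly x^3 - 994, irreducible since 994 is not a perfect cube). [Q(ω):Q] = 2 (min poly x^2 + x + 1). Since Q(∛994) ⊂ R and ω ∉ R, we have ω ∉ Q(∛994), so x^2 + x + 1 remains irreducible over Q(∛994) and [Q(∛994, ω) : Q(∛994)] = 2. By the tower law, [Q(∛994, ω) : Q] = 3 · 2 = 6. (In fact Q(∛994, ω) is the splitting field of x^3 - 994 over Q.)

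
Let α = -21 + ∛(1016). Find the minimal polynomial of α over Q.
m_α(x) = x^3 + 63x^2 + 1323x + 8245

Set β = α + 21 = ∛(1016), so β^3 = 1016. Then (α + 21)^3 - 1016 = 0, i.e. α is a root of g(x) = (x + 21)^3 - 1016 = x^3 + 63x^2 + 1323x + 8245. Since g(x) = h(x + 21) where h(x) = x^3 - 1016, and h is irreducible over Q (because 1016 is not a perfect cube, so h has no rational root, and a monic cubic with no rational root is irreducible), g is also irreducible (irreducibility is preserved under the substitution x → x + 21). Hence m_α(x) = x^3 + 63x^2 + 1323x + 8245.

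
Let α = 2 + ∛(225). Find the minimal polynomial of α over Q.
m_α(x) = x^3 - 6x^2 + 12x - 233

Set β = α - 2 = ∛(225), so β^3 = 225. Then (α - 2)^3 - 225 = 0, i.e. α is a root of g(x) = (x - 2)^3 - 225 = x^3 - 6x^2 + 12x - 233. Since g(x) = h(x - 2) where h(x) = x^3 - 225, and h is irreducible over Q (because 225 is not a perfect cube, so h has no rational root, and a monic cubic with no rational root is irreducible), g is also irreducible (irreducibility is preserved under the substitution x → x - 2). Hence m_α(x) = x^3 - 6x^2 + 12x - 233.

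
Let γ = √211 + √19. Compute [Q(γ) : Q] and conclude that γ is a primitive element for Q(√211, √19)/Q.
[Q(γ) : Q] = 4 (equivalently, Q(γ) = Q(√211, √19))

Obviously Q(γ) ⊆ Q(√211, √19), and [Q(√211, √19):Q] = 4 (since 211, 19 are distinct squarefree integers > 1 with 4009 not a perfect square). To show equality we compute the minimal polynomial of γ. From γ = √211 + √19: γ^2 = 211 + 2√(4009) + 19 = 230 + 2√(4009), so γ^2 - 230 = 2√(4009); squaring, (γ^2 - 230)^2 = 4·4009, i.e. γ^4 - 460γ^2 + 52900 - 16036 = 0, i.e. γ^4 - 460γ^2 + 36864 = 0. So γ is a root of x^4 - 460x^2 + 36864. This polynomial is irreducible over Q: it has no rational root (each ±√211 ± √19 is irrational), and any factorization into two quadratics over Q would force √(4009) ∈ Q (pairing opposite roots) or √211, √19 ∈ Q (other pairings), all impossible. Hence [Q(γ):Q] = 4 = [Q(√211, √19):Q], so Q(γ) = Q(√211, √19).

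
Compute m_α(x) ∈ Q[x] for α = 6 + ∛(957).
m_α(x) = x^3 - 18x^2 + 108x - 1173

Set β = α - 6 = ∛(957), so β^3 = 957. Then (α - 6)^3 - 957 = 0, i.e. α is a root of g(x) = (x - 6)^3 - 957 = x^3 - 18x^2 + 108x - 1173. Since g(x) = h(x - 6) where h(x) = x^3 - 957, and h is irreducible over Q (because 957 is not a perfect cube, so h has no rational root, and a monic cubic with no rational root is irreducible), g is also irreducible (irreducibility is preserved under the substitution x → x - 6). Hence m_α(x) = x^3 - 18x^2 + 108x - 1173.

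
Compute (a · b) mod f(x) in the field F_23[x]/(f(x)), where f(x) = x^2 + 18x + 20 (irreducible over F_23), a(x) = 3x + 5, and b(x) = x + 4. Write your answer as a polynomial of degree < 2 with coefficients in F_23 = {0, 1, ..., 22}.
a · b ≡ 9x + 6 (mod f(x))

Multiply in F_23[x]: a(x)·b(x) = (3x + 5)·(x + 4) = 3x^2 + 17x + 20. This has degree ≥ 2, so divide by f(x) over F_23: 3x^2 + 17x + 20 = (3)·(x^2 + 18x + 20) + (9x + 6). Hence a·b ≡ 9x + 6 (mod f). (F_23[x]/(f) is a field with 23^2 = 529 elements since f is irreducible of degree 2.)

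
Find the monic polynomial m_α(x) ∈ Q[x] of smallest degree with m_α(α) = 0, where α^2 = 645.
m_α(x) = x^2 - 645

α satisfies α^2 - 645 = 0, so x^2 - 645 annihilates α. Since d = 645 is squarefree and ≠ 1, it is not a perfect square in Q, so x^2 - 645 has no rational root and is therefore irreducible over Q (a degree-2 polynomial over a field is irreducible iff it has no root). Hence m_α(x) = x^2 - 645.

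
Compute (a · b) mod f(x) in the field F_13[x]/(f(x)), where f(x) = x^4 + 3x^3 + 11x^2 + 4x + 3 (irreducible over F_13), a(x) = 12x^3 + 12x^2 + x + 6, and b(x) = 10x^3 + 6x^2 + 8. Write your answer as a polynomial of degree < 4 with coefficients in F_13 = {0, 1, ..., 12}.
a · b ≡ x^3 + 3x^2 + 3x + 1 (mod f(x))

Multiply in F_13[x]: a(x)·b(x) = (12x^3 + 12x^2 + x + 6)·(10x^3 + 6x^2 + 8) = 3x^6 + 10x^5 + 4x^4 + 6x^3 + 2x^2 + 8x + 9. This has degree ≥ 4, so divide by f(x) over F_13: 3x^6 + 10x^5 + 4x^4 + 6x^3 + 2x^2 + 8x + 9 = (3x^2 + x + 7)·(x^4 + 3x^3 + 11x^2 + 4x + 3) + (x^3 + 3x^2 + 3x + 1). Hence a·b ≡ x^3 + 3x^2 + 3x + 1 (mod f). (F_13[x]/(f) is a field with 13^4 = 28561 elements since f is irreducible of degree 4.)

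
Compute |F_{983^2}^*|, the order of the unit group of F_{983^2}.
|F_{983^2}^*| = 966288

F_{983^2} has 983^2 = 966289 elements; its multiplicative group consists of all nonzero elements, so |F_{983^2}^*| = 966289 - 1 = 966288. (It is cyclic since any finite subgroup of the multiplicative group of a field is cyclic.)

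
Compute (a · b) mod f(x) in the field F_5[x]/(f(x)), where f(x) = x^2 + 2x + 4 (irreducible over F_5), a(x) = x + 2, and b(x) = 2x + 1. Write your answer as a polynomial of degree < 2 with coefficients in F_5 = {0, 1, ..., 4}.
a · b ≡ x + 4 (mod f(x))

Multiply in F_5[x]: a(x)·b(x) = (x + 2)·(2x + 1) = 2x^2 + 2. This has degree ≥ 2, so divide by f(x) over F_5: 2x^2 + 2 = (2)·(x^2 + 2x + 4) + (x + 4). Hence a·b ≡ x + 4 (mod f). (F_5[x]/(f) is a field with 5^2 = 25 elements since f is irreducible of degree 2.)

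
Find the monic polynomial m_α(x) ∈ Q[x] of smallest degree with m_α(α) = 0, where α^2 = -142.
m_α(x) = x^2 + 142

α satisfies α^2 + 142 = 0, so x^2 + 142 annihilates α. Since d = -142 is squarefree and ≠ 1, it is not a perfect square in Q, so x^2 + 142 has no rational root and is therefore irreducible over Q (a degree-2 polynomial over a field is irreducible iff it has no root). Hence m_α(x) = x^2 + 142.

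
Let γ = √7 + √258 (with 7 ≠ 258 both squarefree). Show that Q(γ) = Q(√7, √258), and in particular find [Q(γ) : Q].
[Q(γ) : Q] = 4 (equivalently, Q(γ) = Q(√7, √258))

Obviously Q(γ) ⊆ Q(√7, √258), and [Q(√7, √258):Q] = 4 (since 7, 258 are distinct squarefree integers > 1 with 1806 not a perfect square). To show equality we compute the minimal polynomial of γ. From γ = √7 + √258: γ^2 = 7 + 2√(1806) + 258 = 265 + 2√(1806), so γ^2 - 265 = 2√(1806); squaring, (γ^2 - 265)^2 = 4·1806, i.e. γ^4 - 530γ^2 + 70225 - 7224 = 0, i.e. γ^4 - 530γ^2 + 63001 = 0. So γ is a root of x^4 - 530x^2 + 63001. This polynomial is irreducible over Q: it has no rational root (each ±√7 ± √258 is irrational), and any factorization into two quadratics over Q would force √(1806) ∈ Q (pairing opposite roots) or √7, √258 ∈ Q (other pairings), all impossible. Hence [Q(γ):Q] = 4 = [Q(√7, √258):Q], so Q(γ) = Q(√7, √258).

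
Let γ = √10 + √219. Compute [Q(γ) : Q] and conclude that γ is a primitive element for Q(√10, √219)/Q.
[Q(γ) : Q] = 4 (equivalently, Q(γ) = Q(√10, √219))

Obviously Q(γ) ⊆ Q(√10, √219), and [Q(√10, √219):Q] = 4 (since 10, 219 are distinct squarefree integers > 1 with 2190 not a perfect square). To show equality we compute the minimal polynomial of γ. From γ = √10 + √219: γ^2 = 10 + 2√(2190) + 219 = 229 + 2√(2190), so γ^2 - 229 = 2√(2190); squaring, (γ^2 - 229)^2 = 4·2190, i.e. γ^4 - 458γ^2 + 52441 - 8760 = 0, i.e. γ^4 - 458γ^2 + 43681 = 0. So γ is a root of x^4 - 458x^2 + 43681. This polynomial is irreducible over Q: it has no rational root (each ±√10 ± √219 is irrational), and any factorization into two quadratics over Q would force √(2190) ∈ Q (pairing opposite roots) or √10, √219 ∈ Q (other pairings), all impossible. Hence [Q(γ):Q] = 4 = [Q(√10, √219):Q], so Q(γ) = Q(√10, √219).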